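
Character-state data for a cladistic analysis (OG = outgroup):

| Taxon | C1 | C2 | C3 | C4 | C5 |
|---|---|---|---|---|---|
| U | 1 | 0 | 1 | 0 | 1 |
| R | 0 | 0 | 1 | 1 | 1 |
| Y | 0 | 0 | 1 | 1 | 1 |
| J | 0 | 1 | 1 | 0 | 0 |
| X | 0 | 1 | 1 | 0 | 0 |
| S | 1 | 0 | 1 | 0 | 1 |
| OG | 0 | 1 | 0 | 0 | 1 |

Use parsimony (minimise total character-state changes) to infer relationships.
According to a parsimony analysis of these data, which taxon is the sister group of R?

Character polarity is set by the outgroup: the derived state is whichever differs from the outgroup's state, so for C2, C5 the derived state is '0', and for the remaining characters it is '1'.
C1: derived state '1' in S and U only — synapomorphy for {S, U}.
Only R, S, U, and Y show the derived state '0' for C2, supporting them as a clade.
C3 (derived state '1') is shared by all ingroup taxa — unites the whole ingroup.
Only R and Y show the derived state '1' for C4, supporting them as a clade.
Only J and X show the derived state '0' for C5, supporting them as a clade.
Most parsimonious ingroup topology: (((U,S),(R,Y)),(X,J)).
R and Y form a cherry on this tree, so they are sister taxa.

Y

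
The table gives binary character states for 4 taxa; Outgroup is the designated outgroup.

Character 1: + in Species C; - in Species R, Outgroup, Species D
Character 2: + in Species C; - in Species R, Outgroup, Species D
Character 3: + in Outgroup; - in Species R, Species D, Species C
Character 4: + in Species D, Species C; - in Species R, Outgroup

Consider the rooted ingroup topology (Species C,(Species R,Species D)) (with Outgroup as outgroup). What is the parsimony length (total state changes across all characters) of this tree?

5

Map each character onto (Species C,(Species R,Species D)) (rooted by Outgroup) and count the minimum state changes it requires (Fitch parsimony):
Character 1: 1; Character 2: 1; Character 3: 1; Character 4: 2.
Total tree length = 5.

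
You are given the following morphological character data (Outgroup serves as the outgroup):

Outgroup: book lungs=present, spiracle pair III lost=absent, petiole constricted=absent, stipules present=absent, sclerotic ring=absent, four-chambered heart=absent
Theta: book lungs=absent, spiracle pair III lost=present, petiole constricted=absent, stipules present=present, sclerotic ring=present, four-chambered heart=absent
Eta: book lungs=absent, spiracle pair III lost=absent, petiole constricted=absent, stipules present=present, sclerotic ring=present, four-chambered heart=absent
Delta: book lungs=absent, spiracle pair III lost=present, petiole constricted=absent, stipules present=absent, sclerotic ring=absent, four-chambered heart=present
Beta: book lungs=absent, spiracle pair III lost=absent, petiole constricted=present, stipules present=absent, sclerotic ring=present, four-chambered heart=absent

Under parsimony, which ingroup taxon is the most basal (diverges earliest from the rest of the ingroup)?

Character polarity is set by the outgroup: the derived state is whichever differs from the outgroup's state, so for book lungs the derived state is 'absent', and for the remaining characters it is 'present'.
book lungs (derived state 'absent') is shared by all ingroup taxa — unites the whole ingroup.
spiracle pair III lost (state 'present') occurs in Delta and Theta but conflicts with the nesting implied by the other characters — most parsimoniously interpreted as homoplasy.
petiole constricted: derived state 'present' in Beta only — an autapomorphy, so it tells us nothing about relationships among taxa.
Only Eta and Theta show the derived state 'present' for stipules present, supporting them as a clade.
sclerotic ring: derived state 'present' in Beta, Eta, and Theta only — synapomorphy for {Beta, Eta, Theta}.
four-chambered heart: derived state 'present' in Delta only — an autapomorphy, so it tells us nothing about relationships among taxa.
Most parsimonious ingroup topology: (((Theta,Eta),Beta),Delta).
Delta is sister to the clade containing all other ingroup taxa, so it is the earliest-diverging (most basal) ingroup lineage.

Delta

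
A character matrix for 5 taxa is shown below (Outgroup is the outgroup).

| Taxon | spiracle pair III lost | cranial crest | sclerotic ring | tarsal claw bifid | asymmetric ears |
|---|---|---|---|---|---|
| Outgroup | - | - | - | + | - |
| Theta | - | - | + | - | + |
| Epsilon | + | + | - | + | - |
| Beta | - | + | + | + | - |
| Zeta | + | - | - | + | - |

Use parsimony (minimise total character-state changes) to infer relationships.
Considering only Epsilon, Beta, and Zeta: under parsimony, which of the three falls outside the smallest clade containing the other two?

Beta

Character polarity is set by the outgroup: the derived state is whichever differs from the outgroup's state, so for tarsal claw bifid the derived state is '-', and for the remaining characters it is '+'.
Only Epsilon and Zeta show the derived state '+' for spiracle pair III lost, supporting them as a clade.
cranial crest groups Beta and Epsilon, which is incompatible with the clades supported by the remaining characters; treating it as convergent (homoplasy) costs fewer steps than any alternative tree.
Only Beta and Theta show the derived state '+' for sclerotic ring, supporting them as a clade.
tarsal claw bifid: derived state '-' in Theta only — an autapomorphy, so it tells us nothing about relationships among taxa.
asymmetric ears (derived state '+') is unique to Theta (autapomorphy; uninformative for grouping).
Most parsimonious ingroup topology: ((Theta,Beta),(Epsilon,Zeta)).
Zeta and Epsilon share a more recent common ancestor with each other than either does with Beta, so Beta is the least closely related of the three.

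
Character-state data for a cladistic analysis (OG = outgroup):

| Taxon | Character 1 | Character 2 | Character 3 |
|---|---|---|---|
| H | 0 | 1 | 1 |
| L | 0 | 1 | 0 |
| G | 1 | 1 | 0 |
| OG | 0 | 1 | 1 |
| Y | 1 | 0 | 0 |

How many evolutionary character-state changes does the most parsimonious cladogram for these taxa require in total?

Character polarity is set by the outgroup: the derived state is whichever differs from the outgroup's state, so for Character 2, Character 3 the derived state is '0', and for the remaining characters it is '1'.
Character 1: derived state '1' in G and Y only — synapomorphy for {G, Y}.
Character 2 (derived state '0') is unique to Y (autapomorphy; uninformative for grouping).
Character 3: derived state '0' in G, L, and Y only — synapomorphy for {G, L, Y}.
Most parsimonious ingroup topology: (((G,Y),L),H).
Changes per character on this tree: Character 1: 1; Character 2: 1; Character 3: 1.
Total = 3.

3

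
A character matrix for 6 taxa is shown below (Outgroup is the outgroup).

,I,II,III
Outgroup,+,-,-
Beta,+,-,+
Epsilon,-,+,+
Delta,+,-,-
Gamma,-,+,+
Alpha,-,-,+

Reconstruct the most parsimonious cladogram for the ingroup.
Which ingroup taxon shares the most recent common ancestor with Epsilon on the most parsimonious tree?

Gamma

Character polarity is set by the outgroup: the derived state is whichever differs from the outgroup's state, so for I the derived state is '-', and for the remaining characters it is '+'.
I (derived state '-') is shared by Alpha, Epsilon, and Gamma — a synapomorphy uniting that clade.
II (derived state '+') is shared by Epsilon and Gamma — a synapomorphy uniting that clade.
III (derived state '+') is shared by Alpha, Beta, Epsilon, and Gamma — a synapomorphy uniting that clade.
Most parsimonious ingroup topology: ((Beta,((Epsilon,Gamma),Alpha)),Delta).
Epsilon and Gamma form a cherry on this tree, so they are sister taxa.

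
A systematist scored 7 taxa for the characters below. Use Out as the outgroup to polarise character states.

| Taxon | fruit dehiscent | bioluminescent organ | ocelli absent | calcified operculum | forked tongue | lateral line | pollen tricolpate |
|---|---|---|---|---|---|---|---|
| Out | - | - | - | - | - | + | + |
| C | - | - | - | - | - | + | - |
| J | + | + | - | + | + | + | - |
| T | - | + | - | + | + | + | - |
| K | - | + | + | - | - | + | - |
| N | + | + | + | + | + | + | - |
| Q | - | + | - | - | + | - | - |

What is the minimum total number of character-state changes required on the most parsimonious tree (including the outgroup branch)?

8

Character polarity is set by the outgroup: the derived state is whichever differs from the outgroup's state, so for lateral line, pollen tricolpate the derived state is '-', and for the remaining characters it is '+'.
fruit dehiscent: derived state '+' in J and N only — synapomorphy for {J, N}.
bioluminescent organ: derived state '+' in J, K, N, Q, and T only — synapomorphy for {J, K, N, Q, T}.
ocelli absent (state '+') occurs in K and N but conflicts with the nesting implied by the other characters — most parsimoniously interpreted as homoplasy.
calcified operculum: derived state '+' in J, N, and T only — synapomorphy for {J, N, T}.
forked tongue: derived state '+' in J, N, Q, and T only — synapomorphy for {J, N, Q, T}.
lateral line: derived state '-' in Q only — an autapomorphy, so it tells us nothing about relationships among taxa.
All ingroup taxa share the derived state '-' for pollen tricolpate; it defines the ingroup but does not resolve relationships within it.
Most parsimonious ingroup topology: ((((T,(N,J)),Q),K),C).
Changes per character on this tree: fruit dehiscent: 1; bioluminescent organ: 1; ocelli absent: 2; calcified operculum: 1; forked tongue: 1; lateral line: 1; pollen tricolpate: 1.
Total = 8.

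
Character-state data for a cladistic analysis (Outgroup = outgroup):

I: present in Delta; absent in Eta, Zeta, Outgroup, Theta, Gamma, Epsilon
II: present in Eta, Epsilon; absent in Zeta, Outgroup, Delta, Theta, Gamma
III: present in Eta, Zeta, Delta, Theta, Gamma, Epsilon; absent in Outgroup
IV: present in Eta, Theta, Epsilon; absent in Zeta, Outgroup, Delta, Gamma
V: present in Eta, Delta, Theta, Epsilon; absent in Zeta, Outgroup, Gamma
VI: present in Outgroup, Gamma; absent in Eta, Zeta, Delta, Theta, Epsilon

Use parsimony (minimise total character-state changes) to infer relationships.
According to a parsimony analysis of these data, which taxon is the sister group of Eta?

Character polarity is set by the outgroup: the derived state is whichever differs from the outgroup's state, so for VI the derived state is 'absent', and for the remaining characters it is 'present'.
I (derived state 'present') is unique to Delta (autapomorphy; uninformative for grouping).
II (derived state 'present') is shared by Epsilon and Eta — a synapomorphy uniting that clade.
III (derived state 'present') is shared by all ingroup taxa — unites the whole ingroup.
IV: derived state 'present' in Epsilon, Eta, and Theta only — synapomorphy for {Epsilon, Eta, Theta}.
V (derived state 'present') is shared by Delta, Epsilon, Eta, and Theta — a synapomorphy uniting that clade.
VI: derived state 'absent' in Delta, Epsilon, Eta, Theta, and Zeta only — synapomorphy for {Delta, Epsilon, Eta, Theta, Zeta}.
Most parsimonious ingroup topology: (((((Epsilon,Eta),Theta),Delta),Zeta),Gamma).
Eta and Epsilon form a cherry on this tree, so they are sister taxa.

Epsilon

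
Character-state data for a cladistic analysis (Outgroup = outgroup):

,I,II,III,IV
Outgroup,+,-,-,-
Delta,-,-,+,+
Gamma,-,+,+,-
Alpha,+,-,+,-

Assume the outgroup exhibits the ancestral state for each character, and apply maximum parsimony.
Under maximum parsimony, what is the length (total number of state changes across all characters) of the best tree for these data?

4

Character polarity is set by the outgroup: the derived state is whichever differs from the outgroup's state, so for I the derived state is '-', and for the remaining characters it is '+'.
I (derived state '-') is shared by Delta and Gamma — a synapomorphy uniting that clade.
II (derived state '+') is unique to Gamma (autapomorphy; uninformative for grouping).
All ingroup taxa share the derived state '+' for III; it defines the ingroup but does not resolve relationships within it.
IV (derived state '+') is unique to Delta (autapomorphy; uninformative for grouping).
Most parsimonious ingroup topology: ((Delta,Gamma),Alpha).
Changes per character on this tree: I: 1; II: 1; III: 1; IV: 1.
Total = 4.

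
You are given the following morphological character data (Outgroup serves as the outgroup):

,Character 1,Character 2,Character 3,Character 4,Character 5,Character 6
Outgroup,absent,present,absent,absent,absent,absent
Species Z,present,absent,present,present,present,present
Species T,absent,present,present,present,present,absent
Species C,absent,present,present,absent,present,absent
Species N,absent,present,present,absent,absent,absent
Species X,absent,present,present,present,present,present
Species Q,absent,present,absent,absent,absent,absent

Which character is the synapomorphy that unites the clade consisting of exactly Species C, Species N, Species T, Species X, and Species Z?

Character 3

Character polarity is set by the outgroup: the derived state is whichever differs from the outgroup's state, so for Character 2 the derived state is 'absent', and for the remaining characters it is 'present'.
Character 1: derived state 'present' in Species Z only — an autapomorphy, so it tells us nothing about relationships among taxa.
Character 2 (derived state 'absent') is unique to Species Z (autapomorphy; uninformative for grouping).
Character 3: derived state 'present' in Species C, Species N, Species T, Species X, and Species Z only — synapomorphy for {Species C, Species N, Species T, Species X, Species Z}.
Character 4 (derived state 'present') is shared by Species T, Species X, and Species Z — a synapomorphy uniting that clade.
Character 5: derived state 'present' in Species C, Species T, Species X, and Species Z only — synapomorphy for {Species C, Species T, Species X, Species Z}.
Character 6 (derived state 'present') is shared by Species X and Species Z — a synapomorphy uniting that clade.
Most parsimonious ingroup topology: (((((Species Z,Species X),Species T),Species C),Species N),Species Q).
The clade {Species C, Species N, Species T, Species X, Species Z} is supported by Character 3: its derived state 'present' occurs in exactly those taxa and in no other taxon (including the outgroup).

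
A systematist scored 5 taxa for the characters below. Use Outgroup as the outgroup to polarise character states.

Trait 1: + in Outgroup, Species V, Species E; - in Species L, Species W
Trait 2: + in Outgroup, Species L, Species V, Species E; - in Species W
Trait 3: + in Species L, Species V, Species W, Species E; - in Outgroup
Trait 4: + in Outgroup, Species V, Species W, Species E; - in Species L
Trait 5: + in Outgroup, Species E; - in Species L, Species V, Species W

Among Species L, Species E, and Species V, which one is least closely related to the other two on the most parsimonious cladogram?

Species E

Character polarity is set by the outgroup: the derived state is whichever differs from the outgroup's state, so for Trait 1, Trait 2, Trait 4, Trait 5 the derived state is '-', and for the remaining characters it is '+'.
Only Species L and Species W show the derived state '-' for Trait 1, supporting them as a clade.
Trait 2: derived state '-' in Species W only — an autapomorphy, so it tells us nothing about relationships among taxa.
All ingroup taxa share the derived state '+' for Trait 3; it defines the ingroup but does not resolve relationships within it.
Trait 4: derived state '-' in Species L only — an autapomorphy, so it tells us nothing about relationships among taxa.
Trait 5: derived state '-' in Species L, Species V, and Species W only — synapomorphy for {Species L, Species V, Species W}.
Most parsimonious ingroup topology: (((Species L,Species W),Species V),Species E).
Species L and Species V share a more recent common ancestor with each other than either does with Species E, so Species E is the least closely related of the three.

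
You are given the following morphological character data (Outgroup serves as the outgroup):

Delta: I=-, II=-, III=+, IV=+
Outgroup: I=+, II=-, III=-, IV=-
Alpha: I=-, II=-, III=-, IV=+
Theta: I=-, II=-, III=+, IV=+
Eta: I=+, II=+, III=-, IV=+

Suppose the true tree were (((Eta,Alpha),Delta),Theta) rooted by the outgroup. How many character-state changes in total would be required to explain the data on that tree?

Map each character onto (((Eta,Alpha),Delta),Theta) (rooted by Outgroup) and count the minimum state changes it requires (Fitch parsimony):
I: 2; II: 1; III: 2; IV: 1.
Total tree length = 6.

6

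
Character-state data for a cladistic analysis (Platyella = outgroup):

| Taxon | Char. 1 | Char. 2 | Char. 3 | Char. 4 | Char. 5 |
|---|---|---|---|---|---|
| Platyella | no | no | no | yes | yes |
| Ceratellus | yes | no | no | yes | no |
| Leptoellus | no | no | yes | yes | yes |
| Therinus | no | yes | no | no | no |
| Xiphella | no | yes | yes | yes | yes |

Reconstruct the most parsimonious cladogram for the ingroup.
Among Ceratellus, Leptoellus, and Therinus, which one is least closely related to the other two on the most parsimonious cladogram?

Character polarity is set by the outgroup: the derived state is whichever differs from the outgroup's state, so for Char. 4, Char. 5 the derived state is 'no', and for the remaining characters it is 'yes'.
Char. 1 (derived state 'yes') is unique to Ceratellus (autapomorphy; uninformative for grouping).
Char. 2 groups Therinus and Xiphella, which is incompatible with the clades supported by the remaining characters; treating it as convergent (homoplasy) costs fewer steps than any alternative tree.
Char. 3 (derived state 'yes') is shared by Leptoellus and Xiphella — a synapomorphy uniting that clade.
Char. 4: derived state 'no' in Therinus only — an autapomorphy, so it tells us nothing about relationships among taxa.
Only Ceratellus and Therinus show the derived state 'no' for Char. 5, supporting them as a clade.
Most parsimonious ingroup topology: ((Ceratellus,Therinus),(Leptoellus,Xiphella)).
Ceratellus and Therinus share a more recent common ancestor with each other than either does with Leptoellus, so Leptoellus is the least closely related of the three.

Leptoellus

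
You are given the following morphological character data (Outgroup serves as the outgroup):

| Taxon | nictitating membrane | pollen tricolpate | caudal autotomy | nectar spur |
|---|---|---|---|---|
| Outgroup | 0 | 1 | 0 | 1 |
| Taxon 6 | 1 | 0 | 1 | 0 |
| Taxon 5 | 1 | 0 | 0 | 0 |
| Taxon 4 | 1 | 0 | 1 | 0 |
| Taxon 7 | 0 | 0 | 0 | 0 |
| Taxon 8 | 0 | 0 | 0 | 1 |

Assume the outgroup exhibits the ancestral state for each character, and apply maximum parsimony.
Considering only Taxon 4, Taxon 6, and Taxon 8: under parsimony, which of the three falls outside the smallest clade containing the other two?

Character polarity is set by the outgroup: the derived state is whichever differs from the outgroup's state, so for pollen tricolpate, nectar spur the derived state is '0', and for the remaining characters it is '1'.
nictitating membrane: derived state '1' in Taxon 4, Taxon 5, and Taxon 6 only — synapomorphy for {Taxon 4, Taxon 5, Taxon 6}.
All ingroup taxa share the derived state '0' for pollen tricolpate; it defines the ingroup but does not resolve relationships within it.
Only Taxon 4 and Taxon 6 show the derived state '1' for caudal autotomy, supporting them as a clade.
nectar spur (derived state '0') is shared by Taxon 4, Taxon 5, Taxon 6, and Taxon 7 — a synapomorphy uniting that clade.
Most parsimonious ingroup topology: ((((Taxon 6,Taxon 4),Taxon 5),Taxon 7),Taxon 8).
Taxon 6 and Taxon 4 share a more recent common ancestor with each other than either does with Taxon 8, so Taxon 8 is the least closely related of the three.

Taxon 8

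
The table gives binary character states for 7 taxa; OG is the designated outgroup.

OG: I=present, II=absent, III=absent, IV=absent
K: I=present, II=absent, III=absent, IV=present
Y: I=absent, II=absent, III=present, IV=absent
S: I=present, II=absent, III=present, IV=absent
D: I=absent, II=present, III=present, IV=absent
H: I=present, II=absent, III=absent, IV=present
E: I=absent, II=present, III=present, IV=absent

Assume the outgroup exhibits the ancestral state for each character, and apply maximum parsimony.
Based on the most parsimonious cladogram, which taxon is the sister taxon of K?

H

Character polarity is set by the outgroup: the derived state is whichever differs from the outgroup's state, so for I the derived state is 'absent', and for the remaining characters it is 'present'.
I: derived state 'absent' in D, E, and Y only — synapomorphy for {D, E, Y}.
Only D and E show the derived state 'present' for II, supporting them as a clade.
Only D, E, S, and Y show the derived state 'present' for III, supporting them as a clade.
Only H and K show the derived state 'present' for IV, supporting them as a clade.
Most parsimonious ingroup topology: ((K,H),((Y,(D,E)),S)).
K and H form a cherry on this tree, so they are sister taxa.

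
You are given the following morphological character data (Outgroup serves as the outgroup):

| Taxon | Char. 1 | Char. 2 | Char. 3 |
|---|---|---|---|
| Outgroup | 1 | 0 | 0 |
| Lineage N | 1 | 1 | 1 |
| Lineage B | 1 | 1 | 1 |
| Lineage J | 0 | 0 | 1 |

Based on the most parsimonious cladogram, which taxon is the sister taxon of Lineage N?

Lineage B

Character polarity is set by the outgroup: the derived state is whichever differs from the outgroup's state, so for Char. 1 the derived state is '0', and for the remaining characters it is '1'.
Char. 1: derived state '0' in Lineage J only — an autapomorphy, so it tells us nothing about relationships among taxa.
Char. 2 (derived state '1') is shared by Lineage B and Lineage N — a synapomorphy uniting that clade.
All ingroup taxa share the derived state '1' for Char. 3; it defines the ingroup but does not resolve relationships within it.
Most parsimonious ingroup topology: ((Lineage N,Lineage B),Lineage J).
Lineage N and Lineage B form a cherry on this tree, so they are sister taxa.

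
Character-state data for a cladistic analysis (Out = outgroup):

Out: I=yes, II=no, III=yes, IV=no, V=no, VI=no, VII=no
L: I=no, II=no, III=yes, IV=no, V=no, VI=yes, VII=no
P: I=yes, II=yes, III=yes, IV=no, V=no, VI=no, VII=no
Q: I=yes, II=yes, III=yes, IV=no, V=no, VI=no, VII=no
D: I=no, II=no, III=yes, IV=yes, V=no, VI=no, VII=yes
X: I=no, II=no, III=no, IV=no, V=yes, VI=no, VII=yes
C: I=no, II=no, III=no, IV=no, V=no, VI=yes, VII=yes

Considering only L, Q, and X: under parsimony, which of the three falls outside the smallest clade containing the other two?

Q

Character polarity is set by the outgroup: the derived state is whichever differs from the outgroup's state, so for I, III the derived state is 'no', and for the remaining characters it is 'yes'.
I: derived state 'no' in C, D, L, and X only — synapomorphy for {C, D, L, X}.
II: derived state 'yes' in P and Q only — synapomorphy for {P, Q}.
III (derived state 'no') is shared by C and X — a synapomorphy uniting that clade.
IV: derived state 'yes' in D only — an autapomorphy, so it tells us nothing about relationships among taxa.
V (derived state 'yes') is unique to X (autapomorphy; uninformative for grouping).
VI (state 'yes') occurs in C and L but conflicts with the nesting implied by the other characters — most parsimoniously interpreted as homoplasy.
VII (derived state 'yes') is shared by C, D, and X — a synapomorphy uniting that clade.
Most parsimonious ingroup topology: ((L,(D,(X,C))),(P,Q)).
L and X share a more recent common ancestor with each other than either does with Q, so Q is the least closely related of the three.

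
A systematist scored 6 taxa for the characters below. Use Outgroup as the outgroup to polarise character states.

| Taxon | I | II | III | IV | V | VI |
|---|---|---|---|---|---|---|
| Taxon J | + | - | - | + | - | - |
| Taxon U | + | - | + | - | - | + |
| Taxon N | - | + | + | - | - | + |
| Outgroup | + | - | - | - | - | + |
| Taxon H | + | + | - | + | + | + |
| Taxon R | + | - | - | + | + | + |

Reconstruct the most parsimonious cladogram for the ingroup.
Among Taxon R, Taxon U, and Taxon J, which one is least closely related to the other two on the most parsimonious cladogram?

Character polarity is set by the outgroup: the derived state is whichever differs from the outgroup's state, so for I, VI the derived state is '-', and for the remaining characters it is '+'.
I: derived state '-' in Taxon N only — an autapomorphy, so it tells us nothing about relationships among taxa.
II groups Taxon H and Taxon N, which is incompatible with the clades supported by the remaining characters; treating it as convergent (homoplasy) costs fewer steps than any alternative tree.
III: derived state '+' in Taxon N and Taxon U only — synapomorphy for {Taxon N, Taxon U}.
Only Taxon H, Taxon J, and Taxon R show the derived state '+' for IV, supporting them as a clade.
V: derived state '+' in Taxon H and Taxon R only — synapomorphy for {Taxon H, Taxon R}.
VI: derived state '-' in Taxon J only — an autapomorphy, so it tells us nothing about relationships among taxa.
Most parsimonious ingroup topology: ((Taxon U,Taxon N),(Taxon J,(Taxon R,Taxon H))).
Taxon J and Taxon R share a more recent common ancestor with each other than either does with Taxon U, so Taxon U is the least closely related of the three.

Taxon U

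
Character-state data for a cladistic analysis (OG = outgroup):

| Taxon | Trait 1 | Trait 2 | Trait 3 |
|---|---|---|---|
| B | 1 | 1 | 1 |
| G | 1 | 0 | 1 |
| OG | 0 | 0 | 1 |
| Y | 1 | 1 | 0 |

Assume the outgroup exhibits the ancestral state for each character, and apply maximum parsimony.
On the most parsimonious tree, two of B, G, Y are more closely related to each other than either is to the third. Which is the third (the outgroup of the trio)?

G

Character polarity is set by the outgroup: the derived state is whichever differs from the outgroup's state, so for Trait 3 the derived state is '0', and for the remaining characters it is '1'.
Trait 1 (derived state '1') is shared by all ingroup taxa — unites the whole ingroup.
Only B and Y show the derived state '1' for Trait 2, supporting them as a clade.
Trait 3: derived state '0' in Y only — an autapomorphy, so it tells us nothing about relationships among taxa.
Most parsimonious ingroup topology: (G,(Y,B)).
B and Y share a more recent common ancestor with each other than either does with G, so G is the least closely related of the three.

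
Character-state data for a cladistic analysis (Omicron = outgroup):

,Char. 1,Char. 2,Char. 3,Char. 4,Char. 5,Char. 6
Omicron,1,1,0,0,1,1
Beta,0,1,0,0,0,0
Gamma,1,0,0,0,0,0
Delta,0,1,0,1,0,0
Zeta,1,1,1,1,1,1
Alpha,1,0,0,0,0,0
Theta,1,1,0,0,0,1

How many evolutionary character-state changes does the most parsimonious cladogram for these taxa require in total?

7

Character polarity is set by the outgroup: the derived state is whichever differs from the outgroup's state, so for Char. 1, Char. 2, Char. 5, Char. 6 the derived state is '0', and for the remaining characters it is '1'.
Char. 1 (derived state '0') is shared by Beta and Delta — a synapomorphy uniting that clade.
Only Alpha and Gamma show the derived state '0' for Char. 2, supporting them as a clade.
Char. 3: derived state '1' in Zeta only — an autapomorphy, so it tells us nothing about relationships among taxa.
Char. 4 groups Delta and Zeta, which is incompatible with the clades supported by the remaining characters; treating it as convergent (homoplasy) costs fewer steps than any alternative tree.
Only Alpha, Beta, Delta, Gamma, and Theta show the derived state '0' for Char. 5, supporting them as a clade.
Char. 6: derived state '0' in Alpha, Beta, Delta, and Gamma only — synapomorphy for {Alpha, Beta, Delta, Gamma}.
Most parsimonious ingroup topology: ((((Beta,Delta),(Gamma,Alpha)),Theta),Zeta).
Changes per character on this tree: Char. 1: 1; Char. 2: 1; Char. 3: 1; Char. 4: 2; Char. 5: 1; Char. 6: 1.
Total = 7.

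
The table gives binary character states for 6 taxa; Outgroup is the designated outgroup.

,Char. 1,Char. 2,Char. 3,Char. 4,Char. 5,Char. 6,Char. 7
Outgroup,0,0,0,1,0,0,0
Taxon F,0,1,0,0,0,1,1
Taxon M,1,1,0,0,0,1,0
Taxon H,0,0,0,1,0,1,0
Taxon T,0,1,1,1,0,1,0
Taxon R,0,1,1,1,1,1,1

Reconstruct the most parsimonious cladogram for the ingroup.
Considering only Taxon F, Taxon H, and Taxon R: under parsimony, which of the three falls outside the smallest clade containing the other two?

Character polarity is set by the outgroup: the derived state is whichever differs from the outgroup's state, so for Char. 4 the derived state is '0', and for the remaining characters it is '1'.
Char. 1 (derived state '1') is unique to Taxon M (autapomorphy; uninformative for grouping).
Char. 2: derived state '1' in Taxon F, Taxon M, Taxon R, and Taxon T only — synapomorphy for {Taxon F, Taxon M, Taxon R, Taxon T}.
Only Taxon R and Taxon T show the derived state '1' for Char. 3, supporting them as a clade.
Char. 4: derived state '0' in Taxon F and Taxon M only — synapomorphy for {Taxon F, Taxon M}.
Char. 5: derived state '1' in Taxon R only — an autapomorphy, so it tells us nothing about relationships among taxa.
Char. 6 (derived state '1') is shared by all ingroup taxa — unites the whole ingroup.
Char. 7 groups Taxon F and Taxon R, which is incompatible with the clades supported by the remaining characters; treating it as convergent (homoplasy) costs fewer steps than any alternative tree.
Most parsimonious ingroup topology: (((Taxon F,Taxon M),(Taxon T,Taxon R)),Taxon H).
Taxon F and Taxon R share a more recent common ancestor with each other than either does with Taxon H, so Taxon H is the least closely related of the three.

Taxon H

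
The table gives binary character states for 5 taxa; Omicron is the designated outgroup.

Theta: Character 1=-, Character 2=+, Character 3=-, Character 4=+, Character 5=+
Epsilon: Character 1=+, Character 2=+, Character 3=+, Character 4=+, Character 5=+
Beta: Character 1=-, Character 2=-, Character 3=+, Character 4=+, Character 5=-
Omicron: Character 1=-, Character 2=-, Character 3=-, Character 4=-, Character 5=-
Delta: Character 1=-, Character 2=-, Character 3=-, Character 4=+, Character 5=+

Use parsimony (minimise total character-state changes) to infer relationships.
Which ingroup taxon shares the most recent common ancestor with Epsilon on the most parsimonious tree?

Theta

The outgroup has state '-' for every character, so '+' is the derived state throughout.
Character 1 (derived state '+') is unique to Epsilon (autapomorphy; uninformative for grouping).
Character 2 (derived state '+') is shared by Epsilon and Theta — a synapomorphy uniting that clade.
Character 3 groups Beta and Epsilon, which is incompatible with the clades supported by the remaining characters; treating it as convergent (homoplasy) costs fewer steps than any alternative tree.
All ingroup taxa share the derived state '+' for Character 4; it defines the ingroup but does not resolve relationships within it.
Character 5 (derived state '+') is shared by Delta, Epsilon, and Theta — a synapomorphy uniting that clade.
Most parsimonious ingroup topology: (Beta,((Theta,Epsilon),Delta)).
Epsilon and Theta form a cherry on this tree, so they are sister taxa.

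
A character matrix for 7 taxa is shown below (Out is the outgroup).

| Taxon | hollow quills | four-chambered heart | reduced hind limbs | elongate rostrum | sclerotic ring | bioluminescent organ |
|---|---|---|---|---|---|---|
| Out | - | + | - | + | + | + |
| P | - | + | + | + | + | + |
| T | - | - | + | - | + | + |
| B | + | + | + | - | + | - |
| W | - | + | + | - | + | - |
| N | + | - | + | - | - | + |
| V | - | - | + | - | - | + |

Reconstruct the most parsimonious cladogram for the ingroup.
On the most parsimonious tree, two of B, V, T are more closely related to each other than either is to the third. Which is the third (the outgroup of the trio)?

Character polarity is set by the outgroup: the derived state is whichever differs from the outgroup's state, so for four-chambered heart, elongate rostrum, sclerotic ring, bioluminescent organ the derived state is '-', and for the remaining characters it is '+'.
hollow quills groups B and N, which is incompatible with the clades supported by the remaining characters; treating it as convergent (homoplasy) costs fewer steps than any alternative tree.
Only N, T, and V show the derived state '-' for four-chambered heart, supporting them as a clade.
All ingroup taxa share the derived state '+' for reduced hind limbs; it defines the ingroup but does not resolve relationships within it.
Only B, N, T, V, and W show the derived state '-' for elongate rostrum, supporting them as a clade.
Only N and V show the derived state '-' for sclerotic ring, supporting them as a clade.
bioluminescent organ: derived state '-' in B and W only — synapomorphy for {B, W}.
Most parsimonious ingroup topology: (P,((T,(N,V)),(B,W))).
T and V share a more recent common ancestor with each other than either does with B, so B is the least closely related of the three.

B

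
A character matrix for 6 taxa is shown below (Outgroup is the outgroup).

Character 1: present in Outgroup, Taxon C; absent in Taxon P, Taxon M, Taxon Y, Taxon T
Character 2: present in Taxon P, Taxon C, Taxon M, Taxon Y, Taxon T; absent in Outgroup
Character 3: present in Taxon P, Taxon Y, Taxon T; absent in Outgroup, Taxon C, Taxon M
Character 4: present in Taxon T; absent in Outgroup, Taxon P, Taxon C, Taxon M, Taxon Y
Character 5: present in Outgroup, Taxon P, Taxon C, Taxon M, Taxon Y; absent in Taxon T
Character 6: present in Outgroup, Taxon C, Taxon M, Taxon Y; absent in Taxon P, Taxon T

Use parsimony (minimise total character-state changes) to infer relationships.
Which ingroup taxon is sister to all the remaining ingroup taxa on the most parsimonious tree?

Character polarity is set by the outgroup: the derived state is whichever differs from the outgroup's state, so for Character 1, Character 5, Character 6 the derived state is 'absent', and for the remaining characters it is 'present'.
Character 1: derived state 'absent' in Taxon M, Taxon P, Taxon T, and Taxon Y only — synapomorphy for {Taxon M, Taxon P, Taxon T, Taxon Y}.
Character 2 (derived state 'present') is shared by all ingroup taxa — unites the whole ingroup.
Character 3: derived state 'present' in Taxon P, Taxon T, and Taxon Y only — synapomorphy for {Taxon P, Taxon T, Taxon Y}.
Character 4: derived state 'present' in Taxon T only — an autapomorphy, so it tells us nothing about relationships among taxa.
Character 5 (derived state 'absent') is unique to Taxon T (autapomorphy; uninformative for grouping).
Character 6: derived state 'absent' in Taxon P and Taxon T only — synapomorphy for {Taxon P, Taxon T}.
Most parsimonious ingroup topology: ((((Taxon P,Taxon T),Taxon Y),Taxon M),Taxon C).
Taxon C is sister to the clade containing all other ingroup taxa, so it is the earliest-diverging (most basal) ingroup lineage.

Taxon C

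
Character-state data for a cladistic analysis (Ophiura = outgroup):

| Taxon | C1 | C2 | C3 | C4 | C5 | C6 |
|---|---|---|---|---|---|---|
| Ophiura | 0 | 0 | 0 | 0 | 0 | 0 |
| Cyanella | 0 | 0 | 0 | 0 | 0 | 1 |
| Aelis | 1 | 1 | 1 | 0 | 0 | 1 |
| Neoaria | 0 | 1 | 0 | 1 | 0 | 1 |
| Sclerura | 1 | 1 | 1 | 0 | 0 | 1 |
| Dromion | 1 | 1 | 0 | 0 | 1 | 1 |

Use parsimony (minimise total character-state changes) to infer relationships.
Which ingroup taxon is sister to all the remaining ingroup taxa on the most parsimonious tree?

Cyanella

The outgroup has state '0' for every character, so '1' is the derived state throughout.
C1 (derived state '1') is shared by Aelis, Dromion, and Sclerura — a synapomorphy uniting that clade.
C2 (derived state '1') is shared by Aelis, Dromion, Neoaria, and Sclerura — a synapomorphy uniting that clade.
C3: derived state '1' in Aelis and Sclerura only — synapomorphy for {Aelis, Sclerura}.
C4 (derived state '1') is unique to Neoaria (autapomorphy; uninformative for grouping).
C5 (derived state '1') is unique to Dromion (autapomorphy; uninformative for grouping).
C6 (derived state '1') is shared by all ingroup taxa — unites the whole ingroup.
Most parsimonious ingroup topology: (Cyanella,(((Aelis,Sclerura),Dromion),Neoaria)).
Cyanella is sister to the clade containing all other ingroup taxa, so it is the earliest-diverging (most basal) ingroup lineage.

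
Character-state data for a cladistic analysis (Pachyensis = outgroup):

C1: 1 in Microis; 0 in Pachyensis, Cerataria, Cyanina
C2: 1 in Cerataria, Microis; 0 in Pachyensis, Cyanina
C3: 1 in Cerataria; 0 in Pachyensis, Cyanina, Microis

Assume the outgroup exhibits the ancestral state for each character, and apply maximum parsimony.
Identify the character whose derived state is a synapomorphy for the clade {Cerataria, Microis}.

The outgroup has state '0' for every character, so '1' is the derived state throughout.
C1: derived state '1' in Microis only — an autapomorphy, so it tells us nothing about relationships among taxa.
C2 (derived state '1') is shared by Cerataria and Microis — a synapomorphy uniting that clade.
C3 (derived state '1') is unique to Cerataria (autapomorphy; uninformative for grouping).
Most parsimonious ingroup topology: ((Cerataria,Microis),Cyanina).
The clade {Cerataria, Microis} is supported by C2: its derived state '1' occurs in exactly those taxa and in no other taxon (including the outgroup).

C2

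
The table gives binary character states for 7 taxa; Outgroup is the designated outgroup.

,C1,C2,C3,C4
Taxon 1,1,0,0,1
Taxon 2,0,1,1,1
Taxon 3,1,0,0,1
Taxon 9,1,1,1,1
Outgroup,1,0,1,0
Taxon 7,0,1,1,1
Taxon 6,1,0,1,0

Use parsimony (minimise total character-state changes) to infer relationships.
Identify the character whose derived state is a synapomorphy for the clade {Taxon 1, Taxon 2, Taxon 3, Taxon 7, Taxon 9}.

Character polarity is set by the outgroup: the derived state is whichever differs from the outgroup's state, so for C1, C3 the derived state is '0', and for the remaining characters it is '1'.
Only Taxon 2 and Taxon 7 show the derived state '0' for C1, supporting them as a clade.
Only Taxon 2, Taxon 7, and Taxon 9 show the derived state '1' for C2, supporting them as a clade.
C3 (derived state '0') is shared by Taxon 1 and Taxon 3 — a synapomorphy uniting that clade.
Only Taxon 1, Taxon 2, Taxon 3, Taxon 7, and Taxon 9 show the derived state '1' for C4, supporting them as a clade.
Most parsimonious ingroup topology: (((Taxon 1,Taxon 3),((Taxon 2,Taxon 7),Taxon 9)),Taxon 6).
The clade {Taxon 1, Taxon 2, Taxon 3, Taxon 7, Taxon 9} is supported by C4: its derived state '1' occurs in exactly those taxa and in no other taxon (including the outgroup).

C4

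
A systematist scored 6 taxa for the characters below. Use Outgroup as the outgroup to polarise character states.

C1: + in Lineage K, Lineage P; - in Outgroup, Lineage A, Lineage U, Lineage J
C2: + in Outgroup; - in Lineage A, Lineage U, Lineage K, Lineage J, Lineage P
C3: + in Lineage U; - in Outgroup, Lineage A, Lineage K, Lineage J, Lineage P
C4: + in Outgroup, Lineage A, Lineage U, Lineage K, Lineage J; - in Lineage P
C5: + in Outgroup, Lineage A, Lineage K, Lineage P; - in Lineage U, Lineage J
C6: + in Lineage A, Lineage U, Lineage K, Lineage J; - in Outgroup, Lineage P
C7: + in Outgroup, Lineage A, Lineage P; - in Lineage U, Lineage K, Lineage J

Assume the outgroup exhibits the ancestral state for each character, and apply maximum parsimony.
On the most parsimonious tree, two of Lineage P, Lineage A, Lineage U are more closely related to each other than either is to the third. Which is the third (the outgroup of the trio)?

Character polarity is set by the outgroup: the derived state is whichever differs from the outgroup's state, so for C2, C4, C5, C7 the derived state is '-', and for the remaining characters it is '+'.
C1 (state '+') occurs in Lineage K and Lineage P but conflicts with the nesting implied by the other characters — most parsimoniously interpreted as homoplasy.
C2 (derived state '-') is shared by all ingroup taxa — unites the whole ingroup.
C3 (derived state '+') is unique to Lineage U (autapomorphy; uninformative for grouping).
C4 (derived state '-') is unique to Lineage P (autapomorphy; uninformative for grouping).
C5: derived state '-' in Lineage J and Lineage U only — synapomorphy for {Lineage J, Lineage U}.
Only Lineage A, Lineage J, Lineage K, and Lineage U show the derived state '+' for C6, supporting them as a clade.
C7: derived state '-' in Lineage J, Lineage K, and Lineage U only — synapomorphy for {Lineage J, Lineage K, Lineage U}.
Most parsimonious ingroup topology: ((Lineage A,((Lineage U,Lineage J),Lineage K)),Lineage P).
Lineage U and Lineage A share a more recent common ancestor with each other than either does with Lineage P, so Lineage P is the least closely related of the three.

Lineage P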